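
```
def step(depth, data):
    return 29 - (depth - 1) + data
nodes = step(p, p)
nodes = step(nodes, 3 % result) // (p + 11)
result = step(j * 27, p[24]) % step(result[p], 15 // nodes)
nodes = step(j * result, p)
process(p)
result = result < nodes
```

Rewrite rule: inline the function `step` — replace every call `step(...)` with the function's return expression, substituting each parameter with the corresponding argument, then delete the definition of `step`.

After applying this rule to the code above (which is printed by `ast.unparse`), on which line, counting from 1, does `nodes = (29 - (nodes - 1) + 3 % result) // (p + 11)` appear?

Transformed code:
nodes = 29 - (p - 1) + p
nodes = (29 - (nodes - 1) + 3 % result) // (p + 11)
result = (29 - (j * 27 - 1) + p[24]) % (29 - (result[p] - 1) + 15 // nodes)
nodes = 29 - (j * result - 1) + p
process(p)
result = result < nodes

2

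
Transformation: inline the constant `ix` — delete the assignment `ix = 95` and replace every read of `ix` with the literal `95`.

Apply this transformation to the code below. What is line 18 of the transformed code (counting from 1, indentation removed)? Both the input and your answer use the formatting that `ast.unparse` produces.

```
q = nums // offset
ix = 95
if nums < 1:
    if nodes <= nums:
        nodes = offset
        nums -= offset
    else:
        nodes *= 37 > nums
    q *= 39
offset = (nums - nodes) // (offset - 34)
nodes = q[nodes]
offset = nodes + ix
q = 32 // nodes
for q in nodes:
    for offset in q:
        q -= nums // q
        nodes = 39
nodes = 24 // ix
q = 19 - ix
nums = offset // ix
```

Transformed code:
q = nums // offset
if nums < 1:
    if nodes <= nums:
        nodes = offset
        nums -= offset
    else:
        nodes *= 37 > nums
    q *= 39
offset = (nums - nodes) // (offset - 34)
nodes = q[nodes]
offset = nodes + 95
q = 32 // nodes
for q in nodes:
    for offset in q:
        q -= nums // q
        nodes = 39
nodes = 24 // 95
q = 19 - 95
nums = offset // 95

q = 19 - 95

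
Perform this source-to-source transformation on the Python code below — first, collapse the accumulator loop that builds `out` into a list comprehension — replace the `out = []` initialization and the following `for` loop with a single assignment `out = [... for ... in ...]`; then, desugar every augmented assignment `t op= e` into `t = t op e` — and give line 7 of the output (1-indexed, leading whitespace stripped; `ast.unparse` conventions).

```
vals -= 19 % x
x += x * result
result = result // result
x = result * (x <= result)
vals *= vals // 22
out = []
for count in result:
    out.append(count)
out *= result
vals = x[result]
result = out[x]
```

Transformed code:
vals = vals - 19 % x
x = x + x * result
result = result // result
x = result * (x <= result)
vals = vals * (vals // 22)
out = [count for count in result]
out = out * result
vals = x[result]
result = out[x]

out = out * result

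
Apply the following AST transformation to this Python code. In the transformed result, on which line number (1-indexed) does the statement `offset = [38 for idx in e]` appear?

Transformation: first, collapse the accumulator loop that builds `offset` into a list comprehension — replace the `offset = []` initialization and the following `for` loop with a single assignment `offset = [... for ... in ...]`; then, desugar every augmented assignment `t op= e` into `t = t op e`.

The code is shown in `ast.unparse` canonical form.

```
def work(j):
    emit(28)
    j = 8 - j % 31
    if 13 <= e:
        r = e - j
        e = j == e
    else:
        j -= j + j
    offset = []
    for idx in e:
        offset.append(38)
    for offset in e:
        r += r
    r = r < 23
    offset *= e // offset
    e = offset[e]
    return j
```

9

Transformed code:
def work(j):
    emit(28)
    j = 8 - j % 31
    if 13 <= e:
        r = e - j
        e = j == e
    else:
        j = j - (j + j)
    offset = [38 for idx in e]
    for offset in e:
        r = r + r
    r = r < 23
    offset = offset * (e // offset)
    e = offset[e]
    return j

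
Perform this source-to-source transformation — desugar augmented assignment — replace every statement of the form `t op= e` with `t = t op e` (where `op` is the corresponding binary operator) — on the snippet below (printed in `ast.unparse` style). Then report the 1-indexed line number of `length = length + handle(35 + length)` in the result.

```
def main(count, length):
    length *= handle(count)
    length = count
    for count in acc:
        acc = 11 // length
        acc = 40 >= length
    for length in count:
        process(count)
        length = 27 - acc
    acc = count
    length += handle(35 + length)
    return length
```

Transformed code:
def main(count, length):
    length = length * handle(count)
    length = count
    for count in acc:
        acc = 11 // length
        acc = 40 >= length
    for length in count:
        process(count)
        length = 27 - acc
    acc = count
    length = length + handle(35 + length)
    return length

11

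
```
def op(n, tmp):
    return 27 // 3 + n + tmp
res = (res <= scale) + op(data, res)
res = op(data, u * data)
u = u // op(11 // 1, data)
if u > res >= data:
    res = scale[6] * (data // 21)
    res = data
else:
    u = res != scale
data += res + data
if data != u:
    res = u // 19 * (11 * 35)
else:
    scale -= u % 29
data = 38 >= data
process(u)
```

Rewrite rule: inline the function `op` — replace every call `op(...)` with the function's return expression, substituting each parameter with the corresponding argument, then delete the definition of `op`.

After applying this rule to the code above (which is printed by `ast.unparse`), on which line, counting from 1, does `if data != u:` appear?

Transformed code:
res = (res <= scale) + (27 // 3 + data + res)
res = 27 // 3 + data + u * data
u = u // (27 // 3 + 11 // 1 + data)
if u > res >= data:
    res = scale[6] * (data // 21)
    res = data
else:
    u = res != scale
data += res + data
if data != u:
    res = u // 19 * (11 * 35)
else:
    scale -= u % 29
data = 38 >= data
process(u)

10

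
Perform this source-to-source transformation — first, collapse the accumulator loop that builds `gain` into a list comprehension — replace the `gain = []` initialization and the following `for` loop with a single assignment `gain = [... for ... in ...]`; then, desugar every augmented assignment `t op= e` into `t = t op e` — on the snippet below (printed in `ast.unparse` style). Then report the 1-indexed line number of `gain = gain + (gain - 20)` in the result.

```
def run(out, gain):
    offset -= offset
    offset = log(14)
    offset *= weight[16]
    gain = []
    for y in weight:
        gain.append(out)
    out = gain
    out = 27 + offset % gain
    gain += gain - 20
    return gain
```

Transformed code:
def run(out, gain):
    offset = offset - offset
    offset = log(14)
    offset = offset * weight[16]
    gain = [out for y in weight]
    out = gain
    out = 27 + offset % gain
    gain = gain + (gain - 20)
    return gain

8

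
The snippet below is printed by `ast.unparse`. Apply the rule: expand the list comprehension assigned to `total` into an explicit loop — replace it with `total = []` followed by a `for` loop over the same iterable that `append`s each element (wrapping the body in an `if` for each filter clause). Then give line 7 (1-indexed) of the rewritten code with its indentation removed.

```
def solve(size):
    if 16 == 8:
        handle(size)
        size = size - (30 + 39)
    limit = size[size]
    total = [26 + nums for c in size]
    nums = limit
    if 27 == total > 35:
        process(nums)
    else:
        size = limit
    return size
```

Transformed code:
def solve(size):
    if 16 == 8:
        handle(size)
        size = size - (30 + 39)
    limit = size[size]
    total = []
    for c in size:
        total.append(26 + nums)
    nums = limit
    if 27 == total > 35:
        process(nums)
    else:
        size = limit
    return size

for c in size:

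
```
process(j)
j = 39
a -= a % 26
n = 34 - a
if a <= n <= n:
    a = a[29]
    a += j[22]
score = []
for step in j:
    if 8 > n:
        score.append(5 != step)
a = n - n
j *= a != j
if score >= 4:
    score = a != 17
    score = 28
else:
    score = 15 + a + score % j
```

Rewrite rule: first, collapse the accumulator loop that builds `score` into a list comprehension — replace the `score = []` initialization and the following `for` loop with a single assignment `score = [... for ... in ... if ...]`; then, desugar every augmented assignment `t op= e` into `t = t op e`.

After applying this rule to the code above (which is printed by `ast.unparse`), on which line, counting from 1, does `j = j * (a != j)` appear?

Transformed code:
process(j)
j = 39
a = a - a % 26
n = 34 - a
if a <= n <= n:
    a = a[29]
    a = a + j[22]
score = [5 != step for step in j if 8 > n]
a = n - n
j = j * (a != j)
if score >= 4:
    score = a != 17
    score = 28
else:
    score = 15 + a + score % j

10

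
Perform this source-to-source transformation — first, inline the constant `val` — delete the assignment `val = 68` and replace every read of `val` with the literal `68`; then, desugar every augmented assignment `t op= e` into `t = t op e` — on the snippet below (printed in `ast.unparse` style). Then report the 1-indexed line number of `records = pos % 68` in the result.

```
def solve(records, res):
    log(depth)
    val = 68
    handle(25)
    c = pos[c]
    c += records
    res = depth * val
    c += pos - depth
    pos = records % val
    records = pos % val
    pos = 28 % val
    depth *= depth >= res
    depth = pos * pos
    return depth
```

Transformed code:
def solve(records, res):
    log(depth)
    handle(25)
    c = pos[c]
    c = c + records
    res = depth * 68
    c = c + (pos - depth)
    pos = records % 68
    records = pos % 68
    pos = 28 % 68
    depth = depth * (depth >= res)
    depth = pos * pos
    return depth

9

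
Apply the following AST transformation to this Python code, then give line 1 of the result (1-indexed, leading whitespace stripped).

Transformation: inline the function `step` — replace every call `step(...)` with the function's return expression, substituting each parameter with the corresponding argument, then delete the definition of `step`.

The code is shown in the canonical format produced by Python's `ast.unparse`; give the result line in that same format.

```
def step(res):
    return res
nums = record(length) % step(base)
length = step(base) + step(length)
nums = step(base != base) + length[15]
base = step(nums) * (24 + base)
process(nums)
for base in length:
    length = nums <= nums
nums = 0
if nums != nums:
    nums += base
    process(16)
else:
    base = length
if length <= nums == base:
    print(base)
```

nums = record(length) % base

Transformed code:
nums = record(length) % base
length = base + length
nums = (base != base) + length[15]
base = nums * (24 + base)
process(nums)
for base in length:
    length = nums <= nums
nums = 0
if nums != nums:
    nums += base
    process(16)
else:
    base = length
if length <= nums == base:
    print(base)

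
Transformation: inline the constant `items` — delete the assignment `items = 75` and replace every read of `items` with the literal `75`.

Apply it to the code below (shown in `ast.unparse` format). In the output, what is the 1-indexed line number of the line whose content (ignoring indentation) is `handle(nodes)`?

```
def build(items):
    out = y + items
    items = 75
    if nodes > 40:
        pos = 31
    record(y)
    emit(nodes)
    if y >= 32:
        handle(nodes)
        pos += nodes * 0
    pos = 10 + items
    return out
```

Transformed code:
def build(items):
    out = y + 75
    if nodes > 40:
        pos = 31
    record(y)
    emit(nodes)
    if y >= 32:
        handle(nodes)
        pos += nodes * 0
    pos = 10 + 75
    return out

8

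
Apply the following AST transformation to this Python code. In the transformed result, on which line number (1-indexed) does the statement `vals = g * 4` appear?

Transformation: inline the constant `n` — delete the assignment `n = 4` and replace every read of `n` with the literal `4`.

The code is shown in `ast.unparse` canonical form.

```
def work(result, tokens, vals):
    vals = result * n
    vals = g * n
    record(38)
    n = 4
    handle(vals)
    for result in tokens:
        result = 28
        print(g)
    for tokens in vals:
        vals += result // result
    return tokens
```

Transformed code:
def work(result, tokens, vals):
    vals = result * 4
    vals = g * 4
    record(38)
    handle(vals)
    for result in tokens:
        result = 28
        print(g)
    for tokens in vals:
        vals += result // result
    return tokens

3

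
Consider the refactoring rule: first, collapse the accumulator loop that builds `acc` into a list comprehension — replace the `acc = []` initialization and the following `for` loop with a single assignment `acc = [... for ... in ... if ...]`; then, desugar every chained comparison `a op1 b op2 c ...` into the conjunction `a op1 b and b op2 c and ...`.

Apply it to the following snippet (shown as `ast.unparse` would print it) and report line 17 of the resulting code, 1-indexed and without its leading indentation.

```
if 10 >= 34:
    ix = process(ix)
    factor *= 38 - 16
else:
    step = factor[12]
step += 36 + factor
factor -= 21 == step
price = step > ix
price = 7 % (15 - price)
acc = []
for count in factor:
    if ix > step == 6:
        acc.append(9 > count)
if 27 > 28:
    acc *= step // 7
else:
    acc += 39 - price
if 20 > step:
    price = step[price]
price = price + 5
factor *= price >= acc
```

Transformed code:
if 10 >= 34:
    ix = process(ix)
    factor *= 38 - 16
else:
    step = factor[12]
step += 36 + factor
factor -= 21 == step
price = step > ix
price = 7 % (15 - price)
acc = [9 > count for count in factor if ix > step and step == 6]
if 27 > 28:
    acc *= step // 7
else:
    acc += 39 - price
if 20 > step:
    price = step[price]
price = price + 5
factor *= price >= acc

price = price + 5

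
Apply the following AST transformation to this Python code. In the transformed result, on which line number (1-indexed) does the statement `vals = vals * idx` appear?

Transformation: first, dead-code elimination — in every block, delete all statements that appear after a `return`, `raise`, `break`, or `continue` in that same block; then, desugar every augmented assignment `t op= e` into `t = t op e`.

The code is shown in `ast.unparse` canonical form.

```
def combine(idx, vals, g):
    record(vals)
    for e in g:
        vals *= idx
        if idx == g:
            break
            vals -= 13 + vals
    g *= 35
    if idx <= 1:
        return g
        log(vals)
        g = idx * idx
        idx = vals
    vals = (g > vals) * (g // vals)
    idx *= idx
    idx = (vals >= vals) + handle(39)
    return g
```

Transformed code:
def combine(idx, vals, g):
    record(vals)
    for e in g:
        vals = vals * idx
        if idx == g:
            break
    g = g * 35
    if idx <= 1:
        return g
    vals = (g > vals) * (g // vals)
    idx = idx * idx
    idx = (vals >= vals) + handle(39)
    return g

4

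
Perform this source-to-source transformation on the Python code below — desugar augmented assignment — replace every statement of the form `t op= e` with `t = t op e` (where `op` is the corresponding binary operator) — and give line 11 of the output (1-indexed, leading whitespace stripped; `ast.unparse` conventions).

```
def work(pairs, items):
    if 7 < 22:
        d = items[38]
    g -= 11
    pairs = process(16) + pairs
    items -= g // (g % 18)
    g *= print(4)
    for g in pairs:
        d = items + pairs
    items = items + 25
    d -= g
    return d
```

d = d - g

Transformed code:
def work(pairs, items):
    if 7 < 22:
        d = items[38]
    g = g - 11
    pairs = process(16) + pairs
    items = items - g // (g % 18)
    g = g * print(4)
    for g in pairs:
        d = items + pairs
    items = items + 25
    d = d - g
    return d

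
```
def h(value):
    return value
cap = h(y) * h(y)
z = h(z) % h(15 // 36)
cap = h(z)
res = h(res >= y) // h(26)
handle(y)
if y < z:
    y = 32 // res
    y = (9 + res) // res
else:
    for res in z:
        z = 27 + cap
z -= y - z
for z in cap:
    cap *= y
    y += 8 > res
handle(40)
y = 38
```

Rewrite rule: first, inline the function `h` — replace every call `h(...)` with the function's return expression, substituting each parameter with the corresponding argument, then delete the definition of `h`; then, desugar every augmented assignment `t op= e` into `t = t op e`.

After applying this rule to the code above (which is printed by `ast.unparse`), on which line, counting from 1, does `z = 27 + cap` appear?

Transformed code:
cap = y * y
z = z % (15 // 36)
cap = z
res = (res >= y) // 26
handle(y)
if y < z:
    y = 32 // res
    y = (9 + res) // res
else:
    for res in z:
        z = 27 + cap
z = z - (y - z)
for z in cap:
    cap = cap * y
    y = y + (8 > res)
handle(40)
y = 38

11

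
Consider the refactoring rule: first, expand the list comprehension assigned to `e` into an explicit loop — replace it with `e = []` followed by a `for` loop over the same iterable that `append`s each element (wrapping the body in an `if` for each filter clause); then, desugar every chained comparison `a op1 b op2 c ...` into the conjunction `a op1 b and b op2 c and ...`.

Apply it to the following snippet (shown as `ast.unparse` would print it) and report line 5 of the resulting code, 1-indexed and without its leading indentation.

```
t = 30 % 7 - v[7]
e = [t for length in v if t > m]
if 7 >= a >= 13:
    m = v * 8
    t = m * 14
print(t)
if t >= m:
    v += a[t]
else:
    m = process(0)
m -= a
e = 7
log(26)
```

e.append(t)

Transformed code:
t = 30 % 7 - v[7]
e = []
for length in v:
    if t > m:
        e.append(t)
if 7 >= a and a >= 13:
    m = v * 8
    t = m * 14
print(t)
if t >= m:
    v += a[t]
else:
    m = process(0)
m -= a
e = 7
log(26)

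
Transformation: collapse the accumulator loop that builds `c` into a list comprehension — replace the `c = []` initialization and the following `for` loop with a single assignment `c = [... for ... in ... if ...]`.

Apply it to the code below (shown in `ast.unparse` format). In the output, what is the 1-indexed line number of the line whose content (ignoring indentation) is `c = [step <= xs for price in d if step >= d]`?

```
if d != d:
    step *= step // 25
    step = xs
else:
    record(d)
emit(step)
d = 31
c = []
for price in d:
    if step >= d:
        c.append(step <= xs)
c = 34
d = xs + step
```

Transformed code:
if d != d:
    step *= step // 25
    step = xs
else:
    record(d)
emit(step)
d = 31
c = [step <= xs for price in d if step >= d]
c = 34
d = xs + step

8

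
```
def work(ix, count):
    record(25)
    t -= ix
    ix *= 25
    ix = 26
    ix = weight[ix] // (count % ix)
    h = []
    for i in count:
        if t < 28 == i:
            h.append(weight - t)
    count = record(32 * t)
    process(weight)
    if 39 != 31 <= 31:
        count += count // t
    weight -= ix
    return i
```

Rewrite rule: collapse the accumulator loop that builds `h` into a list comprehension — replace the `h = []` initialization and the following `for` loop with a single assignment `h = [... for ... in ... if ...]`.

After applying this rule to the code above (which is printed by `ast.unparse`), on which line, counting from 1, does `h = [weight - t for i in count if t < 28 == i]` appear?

Transformed code:
def work(ix, count):
    record(25)
    t -= ix
    ix *= 25
    ix = 26
    ix = weight[ix] // (count % ix)
    h = [weight - t for i in count if t < 28 == i]
    count = record(32 * t)
    process(weight)
    if 39 != 31 <= 31:
        count += count // t
    weight -= ix
    return i

7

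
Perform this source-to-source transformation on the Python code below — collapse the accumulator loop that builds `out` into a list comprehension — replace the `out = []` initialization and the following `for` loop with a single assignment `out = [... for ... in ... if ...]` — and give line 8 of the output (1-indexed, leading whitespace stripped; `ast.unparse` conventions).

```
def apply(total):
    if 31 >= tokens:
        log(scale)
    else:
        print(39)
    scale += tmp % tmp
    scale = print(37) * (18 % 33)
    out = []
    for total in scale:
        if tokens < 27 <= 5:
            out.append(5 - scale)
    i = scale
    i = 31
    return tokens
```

Transformed code:
def apply(total):
    if 31 >= tokens:
        log(scale)
    else:
        print(39)
    scale += tmp % tmp
    scale = print(37) * (18 % 33)
    out = [5 - scale for total in scale if tokens < 27 <= 5]
    i = scale
    i = 31
    return tokens

out = [5 - scale for total in scale if tokens < 27 <= 5]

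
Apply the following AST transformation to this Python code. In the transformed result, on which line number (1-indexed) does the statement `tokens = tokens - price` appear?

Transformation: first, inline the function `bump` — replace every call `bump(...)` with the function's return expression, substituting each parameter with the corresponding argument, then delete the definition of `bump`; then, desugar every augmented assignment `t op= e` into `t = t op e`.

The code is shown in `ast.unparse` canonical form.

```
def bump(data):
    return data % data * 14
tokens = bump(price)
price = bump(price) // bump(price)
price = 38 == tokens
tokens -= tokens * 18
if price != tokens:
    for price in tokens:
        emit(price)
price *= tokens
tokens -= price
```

Transformed code:
tokens = price % price * 14
price = price % price * 14 // (price % price * 14)
price = 38 == tokens
tokens = tokens - tokens * 18
if price != tokens:
    for price in tokens:
        emit(price)
price = price * tokens
tokens = tokens - price

9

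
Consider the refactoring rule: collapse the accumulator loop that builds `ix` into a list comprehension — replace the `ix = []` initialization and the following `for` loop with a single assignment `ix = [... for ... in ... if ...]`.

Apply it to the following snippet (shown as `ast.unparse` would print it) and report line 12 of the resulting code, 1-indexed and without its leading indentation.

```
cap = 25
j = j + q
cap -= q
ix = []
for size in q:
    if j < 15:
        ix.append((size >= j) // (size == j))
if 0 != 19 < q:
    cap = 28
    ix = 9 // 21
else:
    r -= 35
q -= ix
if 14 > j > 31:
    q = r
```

q = r

Transformed code:
cap = 25
j = j + q
cap -= q
ix = [(size >= j) // (size == j) for size in q if j < 15]
if 0 != 19 < q:
    cap = 28
    ix = 9 // 21
else:
    r -= 35
q -= ix
if 14 > j > 31:
    q = r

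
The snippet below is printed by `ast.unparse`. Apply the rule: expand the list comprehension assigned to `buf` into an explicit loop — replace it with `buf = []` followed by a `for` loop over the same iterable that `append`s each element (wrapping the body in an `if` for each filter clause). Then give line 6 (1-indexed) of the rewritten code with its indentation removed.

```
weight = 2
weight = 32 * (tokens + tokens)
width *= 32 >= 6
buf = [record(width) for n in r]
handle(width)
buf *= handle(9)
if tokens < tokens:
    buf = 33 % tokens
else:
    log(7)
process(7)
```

Transformed code:
weight = 2
weight = 32 * (tokens + tokens)
width *= 32 >= 6
buf = []
for n in r:
    buf.append(record(width))
handle(width)
buf *= handle(9)
if tokens < tokens:
    buf = 33 % tokens
else:
    log(7)
process(7)

buf.append(record(width))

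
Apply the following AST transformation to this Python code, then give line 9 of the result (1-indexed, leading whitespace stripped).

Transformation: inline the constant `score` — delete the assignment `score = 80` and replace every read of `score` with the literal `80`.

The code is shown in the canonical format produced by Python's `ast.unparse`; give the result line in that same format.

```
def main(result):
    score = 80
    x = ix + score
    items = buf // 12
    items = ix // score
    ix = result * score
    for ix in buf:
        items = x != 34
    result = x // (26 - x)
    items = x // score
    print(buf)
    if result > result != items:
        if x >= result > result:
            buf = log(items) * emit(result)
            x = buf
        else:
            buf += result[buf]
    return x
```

items = x // 80

Transformed code:
def main(result):
    x = ix + 80
    items = buf // 12
    items = ix // 80
    ix = result * 80
    for ix in buf:
        items = x != 34
    result = x // (26 - x)
    items = x // 80
    print(buf)
    if result > result != items:
        if x >= result > result:
            buf = log(items) * emit(result)
            x = buf
        else:
            buf += result[buf]
    return x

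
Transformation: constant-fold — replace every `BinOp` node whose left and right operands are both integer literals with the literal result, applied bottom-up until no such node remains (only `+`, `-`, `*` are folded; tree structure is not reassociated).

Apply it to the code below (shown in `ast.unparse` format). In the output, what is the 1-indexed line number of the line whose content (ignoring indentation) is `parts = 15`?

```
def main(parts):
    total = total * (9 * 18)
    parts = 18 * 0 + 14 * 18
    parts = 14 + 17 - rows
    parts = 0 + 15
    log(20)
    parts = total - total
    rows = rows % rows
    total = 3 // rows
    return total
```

Transformed code:
def main(parts):
    total = total * 162
    parts = 252
    parts = 31 - rows
    parts = 15
    log(20)
    parts = total - total
    rows = rows % rows
    total = 3 // rows
    return total

5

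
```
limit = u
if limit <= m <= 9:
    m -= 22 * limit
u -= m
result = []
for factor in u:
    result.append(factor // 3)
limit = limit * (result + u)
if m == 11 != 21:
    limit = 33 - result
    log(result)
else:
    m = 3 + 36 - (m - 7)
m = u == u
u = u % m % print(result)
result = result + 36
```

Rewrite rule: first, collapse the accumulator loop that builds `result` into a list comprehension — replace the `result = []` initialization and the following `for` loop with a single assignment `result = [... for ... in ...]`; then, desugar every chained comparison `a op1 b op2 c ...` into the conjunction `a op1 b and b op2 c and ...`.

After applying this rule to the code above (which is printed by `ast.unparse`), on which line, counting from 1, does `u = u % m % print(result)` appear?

Transformed code:
limit = u
if limit <= m and m <= 9:
    m -= 22 * limit
u -= m
result = [factor // 3 for factor in u]
limit = limit * (result + u)
if m == 11 and 11 != 21:
    limit = 33 - result
    log(result)
else:
    m = 3 + 36 - (m - 7)
m = u == u
u = u % m % print(result)
result = result + 36

13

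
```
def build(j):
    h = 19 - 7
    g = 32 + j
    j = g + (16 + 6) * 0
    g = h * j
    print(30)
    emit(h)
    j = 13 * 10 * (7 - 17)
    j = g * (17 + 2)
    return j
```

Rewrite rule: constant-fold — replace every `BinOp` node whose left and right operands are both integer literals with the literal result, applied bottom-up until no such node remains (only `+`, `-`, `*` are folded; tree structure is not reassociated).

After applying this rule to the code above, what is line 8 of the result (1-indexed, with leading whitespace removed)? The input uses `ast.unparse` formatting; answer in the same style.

Transformed code:
def build(j):
    h = 12
    g = 32 + j
    j = g + 0
    g = h * j
    print(30)
    emit(h)
    j = -1300
    j = g * 19
    return j

j = -1300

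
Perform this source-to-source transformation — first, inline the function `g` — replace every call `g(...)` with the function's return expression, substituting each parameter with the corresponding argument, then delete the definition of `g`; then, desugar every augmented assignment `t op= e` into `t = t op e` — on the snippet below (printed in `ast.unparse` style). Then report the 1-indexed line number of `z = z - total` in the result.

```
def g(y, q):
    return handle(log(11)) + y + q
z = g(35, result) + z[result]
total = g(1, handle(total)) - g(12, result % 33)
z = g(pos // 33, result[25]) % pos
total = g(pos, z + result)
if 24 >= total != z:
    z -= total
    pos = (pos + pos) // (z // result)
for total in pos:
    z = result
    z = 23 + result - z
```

Transformed code:
z = handle(log(11)) + 35 + result + z[result]
total = handle(log(11)) + 1 + handle(total) - (handle(log(11)) + 12 + result % 33)
z = (handle(log(11)) + pos // 33 + result[25]) % pos
total = handle(log(11)) + pos + (z + result)
if 24 >= total != z:
    z = z - total
    pos = (pos + pos) // (z // result)
for total in pos:
    z = result
    z = 23 + result - z

6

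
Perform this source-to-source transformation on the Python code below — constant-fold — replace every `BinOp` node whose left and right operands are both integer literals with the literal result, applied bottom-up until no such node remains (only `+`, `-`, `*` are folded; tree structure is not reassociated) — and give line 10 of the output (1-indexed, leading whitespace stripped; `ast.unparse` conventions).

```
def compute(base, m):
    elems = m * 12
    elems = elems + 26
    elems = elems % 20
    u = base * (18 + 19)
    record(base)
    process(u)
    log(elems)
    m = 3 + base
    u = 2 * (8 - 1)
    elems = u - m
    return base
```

Transformed code:
def compute(base, m):
    elems = m * 12
    elems = elems + 26
    elems = elems % 20
    u = base * 37
    record(base)
    process(u)
    log(elems)
    m = 3 + base
    u = 14
    elems = u - m
    return base

u = 14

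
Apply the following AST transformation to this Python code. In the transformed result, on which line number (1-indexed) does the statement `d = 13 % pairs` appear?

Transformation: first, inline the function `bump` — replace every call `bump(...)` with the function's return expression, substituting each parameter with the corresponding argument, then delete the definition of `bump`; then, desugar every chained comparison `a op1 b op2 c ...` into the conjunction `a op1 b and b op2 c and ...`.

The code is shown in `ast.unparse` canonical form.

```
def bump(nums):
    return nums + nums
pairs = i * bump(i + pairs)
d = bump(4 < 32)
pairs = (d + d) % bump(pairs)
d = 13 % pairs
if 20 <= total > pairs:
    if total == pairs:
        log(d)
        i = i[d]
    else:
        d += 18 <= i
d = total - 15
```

4

Transformed code:
pairs = i * (i + pairs + (i + pairs))
d = (4 < 32) + (4 < 32)
pairs = (d + d) % (pairs + pairs)
d = 13 % pairs
if 20 <= total and total > pairs:
    if total == pairs:
        log(d)
        i = i[d]
    else:
        d += 18 <= i
d = total - 15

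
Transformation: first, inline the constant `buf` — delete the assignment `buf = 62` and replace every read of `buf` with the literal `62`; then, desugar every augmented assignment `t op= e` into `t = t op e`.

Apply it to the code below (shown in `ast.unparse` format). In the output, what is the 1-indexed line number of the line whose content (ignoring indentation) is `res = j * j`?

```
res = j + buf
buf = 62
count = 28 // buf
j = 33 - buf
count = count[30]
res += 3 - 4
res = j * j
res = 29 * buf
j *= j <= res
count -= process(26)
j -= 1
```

6

Transformed code:
res = j + 62
count = 28 // 62
j = 33 - 62
count = count[30]
res = res + (3 - 4)
res = j * j
res = 29 * 62
j = j * (j <= res)
count = count - process(26)
j = j - 1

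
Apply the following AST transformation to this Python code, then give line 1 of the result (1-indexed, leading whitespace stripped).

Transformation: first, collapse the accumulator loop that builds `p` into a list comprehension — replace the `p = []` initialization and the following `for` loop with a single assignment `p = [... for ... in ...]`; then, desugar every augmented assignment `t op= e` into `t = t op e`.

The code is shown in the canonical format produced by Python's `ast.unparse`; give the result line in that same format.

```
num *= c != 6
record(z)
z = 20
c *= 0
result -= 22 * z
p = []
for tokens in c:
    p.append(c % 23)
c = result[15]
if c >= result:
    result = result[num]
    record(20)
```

Transformed code:
num = num * (c != 6)
record(z)
z = 20
c = c * 0
result = result - 22 * z
p = [c % 23 for tokens in c]
c = result[15]
if c >= result:
    result = result[num]
    record(20)

num = num * (c != 6)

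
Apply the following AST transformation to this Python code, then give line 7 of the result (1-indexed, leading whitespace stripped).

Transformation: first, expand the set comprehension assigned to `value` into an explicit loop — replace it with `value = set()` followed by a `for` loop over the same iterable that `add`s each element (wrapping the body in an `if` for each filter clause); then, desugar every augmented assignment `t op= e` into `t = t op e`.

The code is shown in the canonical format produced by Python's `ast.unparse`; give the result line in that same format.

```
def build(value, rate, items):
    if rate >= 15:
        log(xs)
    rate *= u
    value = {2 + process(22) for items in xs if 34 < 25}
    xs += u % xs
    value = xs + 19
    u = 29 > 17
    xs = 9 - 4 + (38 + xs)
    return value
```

if 34 < 25:

Transformed code:
def build(value, rate, items):
    if rate >= 15:
        log(xs)
    rate = rate * u
    value = set()
    for items in xs:
        if 34 < 25:
            value.add(2 + process(22))
    xs = xs + u % xs
    value = xs + 19
    u = 29 > 17
    xs = 9 - 4 + (38 + xs)
    return value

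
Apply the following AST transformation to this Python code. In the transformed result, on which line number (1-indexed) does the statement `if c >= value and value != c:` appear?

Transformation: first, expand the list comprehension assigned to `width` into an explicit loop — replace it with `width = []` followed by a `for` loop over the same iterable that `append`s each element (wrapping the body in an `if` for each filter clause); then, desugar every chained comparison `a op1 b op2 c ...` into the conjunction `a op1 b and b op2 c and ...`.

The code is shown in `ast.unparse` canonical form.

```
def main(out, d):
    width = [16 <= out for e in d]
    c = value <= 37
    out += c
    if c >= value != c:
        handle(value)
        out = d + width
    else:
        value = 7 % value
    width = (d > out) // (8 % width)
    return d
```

7

Transformed code:
def main(out, d):
    width = []
    for e in d:
        width.append(16 <= out)
    c = value <= 37
    out += c
    if c >= value and value != c:
        handle(value)
        out = d + width
    else:
        value = 7 % value
    width = (d > out) // (8 % width)
    return d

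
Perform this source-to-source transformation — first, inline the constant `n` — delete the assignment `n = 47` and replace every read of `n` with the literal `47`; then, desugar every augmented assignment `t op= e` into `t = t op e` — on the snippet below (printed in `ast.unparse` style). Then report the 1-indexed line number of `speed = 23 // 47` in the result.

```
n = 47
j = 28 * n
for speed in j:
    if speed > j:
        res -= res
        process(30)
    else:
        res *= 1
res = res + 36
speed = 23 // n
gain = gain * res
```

Transformed code:
j = 28 * 47
for speed in j:
    if speed > j:
        res = res - res
        process(30)
    else:
        res = res * 1
res = res + 36
speed = 23 // 47
gain = gain * res

9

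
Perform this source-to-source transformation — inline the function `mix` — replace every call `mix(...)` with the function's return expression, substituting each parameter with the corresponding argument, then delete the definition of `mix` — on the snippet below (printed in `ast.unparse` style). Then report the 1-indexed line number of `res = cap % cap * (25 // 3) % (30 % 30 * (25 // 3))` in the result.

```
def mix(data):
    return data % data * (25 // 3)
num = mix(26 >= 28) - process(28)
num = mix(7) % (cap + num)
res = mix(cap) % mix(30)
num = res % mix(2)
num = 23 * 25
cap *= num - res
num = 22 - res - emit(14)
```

3

Transformed code:
num = (26 >= 28) % (26 >= 28) * (25 // 3) - process(28)
num = 7 % 7 * (25 // 3) % (cap + num)
res = cap % cap * (25 // 3) % (30 % 30 * (25 // 3))
num = res % (2 % 2 * (25 // 3))
num = 23 * 25
cap *= num - res
num = 22 - res - emit(14)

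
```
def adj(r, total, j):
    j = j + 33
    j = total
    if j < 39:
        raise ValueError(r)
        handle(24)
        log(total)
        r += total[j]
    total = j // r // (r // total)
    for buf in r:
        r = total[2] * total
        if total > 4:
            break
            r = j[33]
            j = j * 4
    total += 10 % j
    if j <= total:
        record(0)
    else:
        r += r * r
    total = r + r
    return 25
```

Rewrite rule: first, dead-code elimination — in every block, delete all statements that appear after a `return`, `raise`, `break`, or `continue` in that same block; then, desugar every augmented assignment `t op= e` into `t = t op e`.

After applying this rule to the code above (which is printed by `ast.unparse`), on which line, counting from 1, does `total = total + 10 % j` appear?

Transformed code:
def adj(r, total, j):
    j = j + 33
    j = total
    if j < 39:
        raise ValueError(r)
    total = j // r // (r // total)
    for buf in r:
        r = total[2] * total
        if total > 4:
            break
    total = total + 10 % j
    if j <= total:
        record(0)
    else:
        r = r + r * r
    total = r + r
    return 25

11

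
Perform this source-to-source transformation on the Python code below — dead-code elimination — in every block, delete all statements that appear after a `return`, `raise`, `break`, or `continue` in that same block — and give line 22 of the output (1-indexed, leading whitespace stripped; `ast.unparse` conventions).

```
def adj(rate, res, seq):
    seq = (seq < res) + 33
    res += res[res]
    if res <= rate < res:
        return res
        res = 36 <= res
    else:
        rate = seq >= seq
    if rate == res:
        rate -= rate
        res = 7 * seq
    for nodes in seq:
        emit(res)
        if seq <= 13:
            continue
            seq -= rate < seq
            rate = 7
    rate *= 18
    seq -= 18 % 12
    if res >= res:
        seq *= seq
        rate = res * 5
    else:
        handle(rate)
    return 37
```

Transformed code:
def adj(rate, res, seq):
    seq = (seq < res) + 33
    res += res[res]
    if res <= rate < res:
        return res
    else:
        rate = seq >= seq
    if rate == res:
        rate -= rate
        res = 7 * seq
    for nodes in seq:
        emit(res)
        if seq <= 13:
            continue
    rate *= 18
    seq -= 18 % 12
    if res >= res:
        seq *= seq
        rate = res * 5
    else:
        handle(rate)
    return 37

return 37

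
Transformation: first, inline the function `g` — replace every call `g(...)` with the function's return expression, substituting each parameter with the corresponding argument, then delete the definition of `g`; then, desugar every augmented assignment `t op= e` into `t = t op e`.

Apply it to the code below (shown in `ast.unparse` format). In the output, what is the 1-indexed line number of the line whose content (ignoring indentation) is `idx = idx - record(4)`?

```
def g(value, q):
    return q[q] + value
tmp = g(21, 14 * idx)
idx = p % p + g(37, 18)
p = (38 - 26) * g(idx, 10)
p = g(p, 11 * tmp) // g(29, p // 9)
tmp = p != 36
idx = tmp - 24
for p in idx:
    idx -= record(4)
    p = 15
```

Transformed code:
tmp = (14 * idx)[14 * idx] + 21
idx = p % p + (18[18] + 37)
p = (38 - 26) * (10[10] + idx)
p = ((11 * tmp)[11 * tmp] + p) // ((p // 9)[p // 9] + 29)
tmp = p != 36
idx = tmp - 24
for p in idx:
    idx = idx - record(4)
    p = 15

8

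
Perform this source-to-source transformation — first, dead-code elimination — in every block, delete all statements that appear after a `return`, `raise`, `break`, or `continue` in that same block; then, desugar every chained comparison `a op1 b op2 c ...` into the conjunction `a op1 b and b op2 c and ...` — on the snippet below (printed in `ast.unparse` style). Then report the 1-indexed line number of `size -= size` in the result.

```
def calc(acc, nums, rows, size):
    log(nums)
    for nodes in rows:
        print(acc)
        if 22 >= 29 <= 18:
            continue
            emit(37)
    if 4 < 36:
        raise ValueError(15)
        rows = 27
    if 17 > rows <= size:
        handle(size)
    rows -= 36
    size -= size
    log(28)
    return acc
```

12

Transformed code:
def calc(acc, nums, rows, size):
    log(nums)
    for nodes in rows:
        print(acc)
        if 22 >= 29 and 29 <= 18:
            continue
    if 4 < 36:
        raise ValueError(15)
    if 17 > rows and rows <= size:
        handle(size)
    rows -= 36
    size -= size
    log(28)
    return acc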